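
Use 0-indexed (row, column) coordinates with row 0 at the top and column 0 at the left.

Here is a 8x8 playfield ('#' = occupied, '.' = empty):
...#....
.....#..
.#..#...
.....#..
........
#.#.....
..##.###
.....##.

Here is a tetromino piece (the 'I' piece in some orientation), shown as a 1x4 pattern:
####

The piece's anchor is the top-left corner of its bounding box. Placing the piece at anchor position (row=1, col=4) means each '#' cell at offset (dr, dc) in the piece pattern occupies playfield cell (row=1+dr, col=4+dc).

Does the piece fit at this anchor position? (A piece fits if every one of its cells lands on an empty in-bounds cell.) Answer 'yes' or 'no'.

Check each piece cell at anchor (1, 4):
  offset (0,0) -> (1,4): empty -> OK
  offset (0,1) -> (1,5): occupied ('#') -> FAIL
  offset (0,2) -> (1,6): empty -> OK
  offset (0,3) -> (1,7): empty -> OK
All cells valid: no

Answer: no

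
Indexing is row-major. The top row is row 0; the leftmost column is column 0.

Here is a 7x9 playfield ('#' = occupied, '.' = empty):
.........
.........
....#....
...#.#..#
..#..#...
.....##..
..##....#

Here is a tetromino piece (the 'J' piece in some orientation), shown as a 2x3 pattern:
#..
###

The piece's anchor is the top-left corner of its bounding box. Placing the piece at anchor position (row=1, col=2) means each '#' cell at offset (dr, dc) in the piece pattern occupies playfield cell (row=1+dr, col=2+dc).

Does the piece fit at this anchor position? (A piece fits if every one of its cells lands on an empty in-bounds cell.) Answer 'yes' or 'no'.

Check each piece cell at anchor (1, 2):
  offset (0,0) -> (1,2): empty -> OK
  offset (1,0) -> (2,2): empty -> OK
  offset (1,1) -> (2,3): empty -> OK
  offset (1,2) -> (2,4): occupied ('#') -> FAIL
All cells valid: no

Answer: no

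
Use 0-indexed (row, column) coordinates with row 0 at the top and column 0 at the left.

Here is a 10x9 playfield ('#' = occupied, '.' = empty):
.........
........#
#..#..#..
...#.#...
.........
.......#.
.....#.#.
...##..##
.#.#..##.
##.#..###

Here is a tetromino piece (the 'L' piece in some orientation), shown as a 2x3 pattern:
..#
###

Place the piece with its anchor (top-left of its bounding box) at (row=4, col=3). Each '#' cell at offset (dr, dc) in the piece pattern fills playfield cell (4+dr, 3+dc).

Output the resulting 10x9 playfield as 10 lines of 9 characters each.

Fill (4+0,3+2) = (4,5)
Fill (4+1,3+0) = (5,3)
Fill (4+1,3+1) = (5,4)
Fill (4+1,3+2) = (5,5)

Answer: .........
........#
#..#..#..
...#.#...
.....#...
...###.#.
.....#.#.
...##..##
.#.#..##.
##.#..###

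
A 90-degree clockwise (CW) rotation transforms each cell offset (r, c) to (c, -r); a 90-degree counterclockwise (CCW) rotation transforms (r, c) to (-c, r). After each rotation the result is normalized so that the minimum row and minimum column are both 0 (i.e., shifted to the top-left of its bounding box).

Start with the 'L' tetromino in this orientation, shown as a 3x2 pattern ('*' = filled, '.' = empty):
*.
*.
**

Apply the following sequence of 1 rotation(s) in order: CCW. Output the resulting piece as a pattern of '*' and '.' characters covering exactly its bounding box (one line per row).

Answer: ..*
***

Derivation:
Start:
*.
*.
**
After rotation 1 (CCW):
..*
***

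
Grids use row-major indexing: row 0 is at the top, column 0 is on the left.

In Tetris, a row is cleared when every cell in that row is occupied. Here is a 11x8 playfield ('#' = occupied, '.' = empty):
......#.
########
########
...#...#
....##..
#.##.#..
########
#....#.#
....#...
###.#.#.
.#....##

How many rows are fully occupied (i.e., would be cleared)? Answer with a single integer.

Check each row:
  row 0: 7 empty cells -> not full
  row 1: 0 empty cells -> FULL (clear)
  row 2: 0 empty cells -> FULL (clear)
  row 3: 6 empty cells -> not full
  row 4: 6 empty cells -> not full
  row 5: 4 empty cells -> not full
  row 6: 0 empty cells -> FULL (clear)
  row 7: 5 empty cells -> not full
  row 8: 7 empty cells -> not full
  row 9: 3 empty cells -> not full
  row 10: 5 empty cells -> not full
Total rows cleared: 3

Answer: 3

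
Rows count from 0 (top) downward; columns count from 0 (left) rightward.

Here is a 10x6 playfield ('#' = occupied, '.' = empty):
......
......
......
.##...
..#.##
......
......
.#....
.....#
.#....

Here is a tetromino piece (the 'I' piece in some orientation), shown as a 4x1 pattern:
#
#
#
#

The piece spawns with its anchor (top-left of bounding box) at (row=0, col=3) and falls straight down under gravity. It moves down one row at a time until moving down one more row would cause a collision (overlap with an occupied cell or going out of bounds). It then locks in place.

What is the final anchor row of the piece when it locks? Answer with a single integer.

Spawn at (row=0, col=3). Try each row:
  row 0: fits
  row 1: fits
  row 2: fits
  row 3: fits
  row 4: fits
  row 5: fits
  row 6: fits
  row 7: blocked -> lock at row 6

Answer: 6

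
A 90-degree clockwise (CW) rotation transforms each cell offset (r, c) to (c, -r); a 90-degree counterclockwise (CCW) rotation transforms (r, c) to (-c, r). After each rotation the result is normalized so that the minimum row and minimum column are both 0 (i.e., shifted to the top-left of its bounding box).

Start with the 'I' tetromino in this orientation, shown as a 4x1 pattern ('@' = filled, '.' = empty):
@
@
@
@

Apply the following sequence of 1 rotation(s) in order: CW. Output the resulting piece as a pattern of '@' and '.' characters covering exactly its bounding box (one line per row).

Answer: @@@@

Derivation:
Start:
@
@
@
@
After rotation 1 (CW):
@@@@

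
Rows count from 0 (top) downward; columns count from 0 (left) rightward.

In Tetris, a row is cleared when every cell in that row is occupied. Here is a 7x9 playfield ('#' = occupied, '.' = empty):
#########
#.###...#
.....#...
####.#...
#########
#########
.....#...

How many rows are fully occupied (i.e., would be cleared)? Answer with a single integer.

Check each row:
  row 0: 0 empty cells -> FULL (clear)
  row 1: 4 empty cells -> not full
  row 2: 8 empty cells -> not full
  row 3: 4 empty cells -> not full
  row 4: 0 empty cells -> FULL (clear)
  row 5: 0 empty cells -> FULL (clear)
  row 6: 8 empty cells -> not full
Total rows cleared: 3

Answer: 3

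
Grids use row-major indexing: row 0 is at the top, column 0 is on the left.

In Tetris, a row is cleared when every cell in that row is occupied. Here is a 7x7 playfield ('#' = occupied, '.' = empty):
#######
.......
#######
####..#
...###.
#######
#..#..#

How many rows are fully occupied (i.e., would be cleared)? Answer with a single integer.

Check each row:
  row 0: 0 empty cells -> FULL (clear)
  row 1: 7 empty cells -> not full
  row 2: 0 empty cells -> FULL (clear)
  row 3: 2 empty cells -> not full
  row 4: 4 empty cells -> not full
  row 5: 0 empty cells -> FULL (clear)
  row 6: 4 empty cells -> not full
Total rows cleared: 3

Answer: 3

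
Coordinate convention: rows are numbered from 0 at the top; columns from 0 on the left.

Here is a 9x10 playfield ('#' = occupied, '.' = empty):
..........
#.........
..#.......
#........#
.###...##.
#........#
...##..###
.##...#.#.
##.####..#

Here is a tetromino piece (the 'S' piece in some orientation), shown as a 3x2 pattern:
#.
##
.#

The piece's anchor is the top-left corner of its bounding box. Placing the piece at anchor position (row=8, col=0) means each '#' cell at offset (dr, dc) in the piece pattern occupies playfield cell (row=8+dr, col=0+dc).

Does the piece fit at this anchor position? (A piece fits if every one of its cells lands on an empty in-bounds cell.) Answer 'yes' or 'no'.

Answer: no

Derivation:
Check each piece cell at anchor (8, 0):
  offset (0,0) -> (8,0): occupied ('#') -> FAIL
  offset (1,0) -> (9,0): out of bounds -> FAIL
  offset (1,1) -> (9,1): out of bounds -> FAIL
  offset (2,1) -> (10,1): out of bounds -> FAIL
All cells valid: no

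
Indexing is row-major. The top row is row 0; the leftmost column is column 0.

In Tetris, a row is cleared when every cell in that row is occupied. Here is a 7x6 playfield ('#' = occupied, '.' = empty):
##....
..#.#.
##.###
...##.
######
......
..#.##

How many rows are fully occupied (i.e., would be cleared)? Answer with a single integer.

Answer: 1

Derivation:
Check each row:
  row 0: 4 empty cells -> not full
  row 1: 4 empty cells -> not full
  row 2: 1 empty cell -> not full
  row 3: 4 empty cells -> not full
  row 4: 0 empty cells -> FULL (clear)
  row 5: 6 empty cells -> not full
  row 6: 3 empty cells -> not full
Total rows cleared: 1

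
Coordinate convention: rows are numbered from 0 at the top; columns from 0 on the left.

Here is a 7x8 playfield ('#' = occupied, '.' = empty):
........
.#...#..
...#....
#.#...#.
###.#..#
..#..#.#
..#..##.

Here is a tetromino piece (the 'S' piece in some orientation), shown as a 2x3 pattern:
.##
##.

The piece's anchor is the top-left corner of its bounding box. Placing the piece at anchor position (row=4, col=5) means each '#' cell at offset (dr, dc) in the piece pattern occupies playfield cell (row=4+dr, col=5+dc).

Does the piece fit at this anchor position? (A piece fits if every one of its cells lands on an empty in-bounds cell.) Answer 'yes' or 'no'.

Answer: no

Derivation:
Check each piece cell at anchor (4, 5):
  offset (0,1) -> (4,6): empty -> OK
  offset (0,2) -> (4,7): occupied ('#') -> FAIL
  offset (1,0) -> (5,5): occupied ('#') -> FAIL
  offset (1,1) -> (5,6): empty -> OK
All cells valid: no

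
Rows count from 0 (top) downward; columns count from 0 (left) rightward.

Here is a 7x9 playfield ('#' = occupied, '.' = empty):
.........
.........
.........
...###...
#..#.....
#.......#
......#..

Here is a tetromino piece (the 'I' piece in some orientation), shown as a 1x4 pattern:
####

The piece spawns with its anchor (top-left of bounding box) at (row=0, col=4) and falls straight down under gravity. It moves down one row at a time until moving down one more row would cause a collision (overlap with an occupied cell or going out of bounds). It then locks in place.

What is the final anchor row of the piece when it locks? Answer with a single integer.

Answer: 2

Derivation:
Spawn at (row=0, col=4). Try each row:
  row 0: fits
  row 1: fits
  row 2: fits
  row 3: blocked -> lock at row 2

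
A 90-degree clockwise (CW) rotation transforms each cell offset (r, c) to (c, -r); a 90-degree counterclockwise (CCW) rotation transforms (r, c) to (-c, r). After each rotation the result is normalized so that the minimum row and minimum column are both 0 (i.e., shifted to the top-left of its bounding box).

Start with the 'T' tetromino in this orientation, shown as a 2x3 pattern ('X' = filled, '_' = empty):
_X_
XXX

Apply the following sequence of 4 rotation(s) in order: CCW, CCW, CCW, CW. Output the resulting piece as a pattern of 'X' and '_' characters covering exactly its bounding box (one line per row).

Answer: XXX
_X_

Derivation:
Start:
_X_
XXX
After rotation 1 (CCW):
_X
XX
_X
After rotation 2 (CCW):
XXX
_X_
After rotation 3 (CCW):
X_
XX
X_
After rotation 4 (CW):
XXX
_X_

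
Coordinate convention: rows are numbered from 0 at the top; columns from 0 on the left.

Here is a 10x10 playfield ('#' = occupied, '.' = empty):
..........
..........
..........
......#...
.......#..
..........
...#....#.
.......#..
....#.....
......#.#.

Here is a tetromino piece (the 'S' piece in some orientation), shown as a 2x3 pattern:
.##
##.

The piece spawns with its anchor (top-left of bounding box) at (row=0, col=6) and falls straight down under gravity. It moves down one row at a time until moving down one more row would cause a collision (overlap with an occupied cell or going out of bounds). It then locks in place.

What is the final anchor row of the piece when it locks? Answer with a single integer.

Answer: 1

Derivation:
Spawn at (row=0, col=6). Try each row:
  row 0: fits
  row 1: fits
  row 2: blocked -> lock at row 1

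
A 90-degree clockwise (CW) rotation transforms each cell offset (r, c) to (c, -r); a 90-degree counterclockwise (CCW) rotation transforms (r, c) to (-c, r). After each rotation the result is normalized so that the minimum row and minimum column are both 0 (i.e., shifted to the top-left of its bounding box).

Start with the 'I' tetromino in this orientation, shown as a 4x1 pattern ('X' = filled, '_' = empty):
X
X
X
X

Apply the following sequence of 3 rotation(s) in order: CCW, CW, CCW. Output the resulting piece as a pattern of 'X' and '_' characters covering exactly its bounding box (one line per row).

Answer: XXXX

Derivation:
Start:
X
X
X
X
After rotation 1 (CCW):
XXXX
After rotation 2 (CW):
X
X
X
X
After rotation 3 (CCW):
XXXX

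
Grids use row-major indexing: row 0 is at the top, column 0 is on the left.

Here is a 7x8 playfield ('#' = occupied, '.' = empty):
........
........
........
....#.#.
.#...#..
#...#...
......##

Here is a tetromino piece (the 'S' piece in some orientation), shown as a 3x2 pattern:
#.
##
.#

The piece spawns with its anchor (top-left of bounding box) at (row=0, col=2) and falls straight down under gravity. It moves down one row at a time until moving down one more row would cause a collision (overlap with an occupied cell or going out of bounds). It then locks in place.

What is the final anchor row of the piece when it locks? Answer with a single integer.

Spawn at (row=0, col=2). Try each row:
  row 0: fits
  row 1: fits
  row 2: fits
  row 3: fits
  row 4: fits
  row 5: blocked -> lock at row 4

Answer: 4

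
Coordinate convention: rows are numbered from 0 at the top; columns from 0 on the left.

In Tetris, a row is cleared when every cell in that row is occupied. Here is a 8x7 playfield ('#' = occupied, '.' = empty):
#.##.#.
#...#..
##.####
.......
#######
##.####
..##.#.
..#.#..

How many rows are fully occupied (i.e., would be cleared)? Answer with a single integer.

Answer: 1

Derivation:
Check each row:
  row 0: 3 empty cells -> not full
  row 1: 5 empty cells -> not full
  row 2: 1 empty cell -> not full
  row 3: 7 empty cells -> not full
  row 4: 0 empty cells -> FULL (clear)
  row 5: 1 empty cell -> not full
  row 6: 4 empty cells -> not full
  row 7: 5 empty cells -> not full
Total rows cleared: 1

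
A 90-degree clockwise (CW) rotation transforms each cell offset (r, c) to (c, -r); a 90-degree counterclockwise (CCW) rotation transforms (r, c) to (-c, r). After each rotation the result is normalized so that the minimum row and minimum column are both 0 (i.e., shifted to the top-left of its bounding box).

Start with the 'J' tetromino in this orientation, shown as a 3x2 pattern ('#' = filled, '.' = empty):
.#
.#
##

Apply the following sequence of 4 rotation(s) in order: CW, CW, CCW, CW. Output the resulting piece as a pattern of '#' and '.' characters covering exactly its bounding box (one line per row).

Start:
.#
.#
##
After rotation 1 (CW):
#..
###
After rotation 2 (CW):
##
#.
#.
After rotation 3 (CCW):
#..
###
After rotation 4 (CW):
##
#.
#.

Answer: ##
#.
#.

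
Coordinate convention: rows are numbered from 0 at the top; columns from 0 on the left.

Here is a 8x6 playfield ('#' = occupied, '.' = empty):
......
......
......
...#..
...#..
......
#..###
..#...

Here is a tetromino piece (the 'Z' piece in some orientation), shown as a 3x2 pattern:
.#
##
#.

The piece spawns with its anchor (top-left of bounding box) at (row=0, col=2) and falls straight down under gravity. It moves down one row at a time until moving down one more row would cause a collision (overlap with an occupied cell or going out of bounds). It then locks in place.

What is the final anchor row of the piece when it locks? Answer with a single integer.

Spawn at (row=0, col=2). Try each row:
  row 0: fits
  row 1: fits
  row 2: blocked -> lock at row 1

Answer: 1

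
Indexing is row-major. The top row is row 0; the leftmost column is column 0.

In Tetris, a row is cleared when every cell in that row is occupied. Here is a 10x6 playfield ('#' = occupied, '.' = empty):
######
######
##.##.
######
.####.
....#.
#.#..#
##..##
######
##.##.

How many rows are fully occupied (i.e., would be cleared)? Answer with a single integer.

Check each row:
  row 0: 0 empty cells -> FULL (clear)
  row 1: 0 empty cells -> FULL (clear)
  row 2: 2 empty cells -> not full
  row 3: 0 empty cells -> FULL (clear)
  row 4: 2 empty cells -> not full
  row 5: 5 empty cells -> not full
  row 6: 3 empty cells -> not full
  row 7: 2 empty cells -> not full
  row 8: 0 empty cells -> FULL (clear)
  row 9: 2 empty cells -> not full
Total rows cleared: 4

Answer: 4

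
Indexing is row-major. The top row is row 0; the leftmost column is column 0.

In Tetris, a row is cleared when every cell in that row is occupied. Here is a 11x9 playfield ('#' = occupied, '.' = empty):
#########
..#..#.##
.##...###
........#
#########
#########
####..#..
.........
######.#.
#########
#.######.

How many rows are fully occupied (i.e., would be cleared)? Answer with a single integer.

Check each row:
  row 0: 0 empty cells -> FULL (clear)
  row 1: 5 empty cells -> not full
  row 2: 4 empty cells -> not full
  row 3: 8 empty cells -> not full
  row 4: 0 empty cells -> FULL (clear)
  row 5: 0 empty cells -> FULL (clear)
  row 6: 4 empty cells -> not full
  row 7: 9 empty cells -> not full
  row 8: 2 empty cells -> not full
  row 9: 0 empty cells -> FULL (clear)
  row 10: 2 empty cells -> not full
Total rows cleared: 4

Answer: 4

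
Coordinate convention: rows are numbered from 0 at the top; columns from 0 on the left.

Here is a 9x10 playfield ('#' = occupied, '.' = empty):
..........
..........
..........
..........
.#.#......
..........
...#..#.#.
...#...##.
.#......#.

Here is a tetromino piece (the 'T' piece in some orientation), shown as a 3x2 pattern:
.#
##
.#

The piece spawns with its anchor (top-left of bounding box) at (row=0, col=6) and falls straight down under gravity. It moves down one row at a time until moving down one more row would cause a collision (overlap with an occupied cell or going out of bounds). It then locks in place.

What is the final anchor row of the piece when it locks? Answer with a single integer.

Spawn at (row=0, col=6). Try each row:
  row 0: fits
  row 1: fits
  row 2: fits
  row 3: fits
  row 4: fits
  row 5: blocked -> lock at row 4

Answer: 4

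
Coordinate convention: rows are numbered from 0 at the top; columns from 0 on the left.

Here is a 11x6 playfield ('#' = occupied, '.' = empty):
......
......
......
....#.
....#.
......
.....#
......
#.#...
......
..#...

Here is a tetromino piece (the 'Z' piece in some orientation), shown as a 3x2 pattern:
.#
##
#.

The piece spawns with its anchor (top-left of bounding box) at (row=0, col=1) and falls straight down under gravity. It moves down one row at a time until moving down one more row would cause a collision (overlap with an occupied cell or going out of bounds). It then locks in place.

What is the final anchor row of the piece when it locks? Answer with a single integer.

Answer: 6

Derivation:
Spawn at (row=0, col=1). Try each row:
  row 0: fits
  row 1: fits
  row 2: fits
  row 3: fits
  row 4: fits
  row 5: fits
  row 6: fits
  row 7: blocked -> lock at row 6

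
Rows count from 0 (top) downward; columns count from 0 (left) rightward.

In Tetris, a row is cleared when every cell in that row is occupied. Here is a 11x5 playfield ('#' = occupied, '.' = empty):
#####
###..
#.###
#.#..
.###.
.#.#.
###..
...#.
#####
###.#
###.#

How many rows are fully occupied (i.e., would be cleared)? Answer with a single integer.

Check each row:
  row 0: 0 empty cells -> FULL (clear)
  row 1: 2 empty cells -> not full
  row 2: 1 empty cell -> not full
  row 3: 3 empty cells -> not full
  row 4: 2 empty cells -> not full
  row 5: 3 empty cells -> not full
  row 6: 2 empty cells -> not full
  row 7: 4 empty cells -> not full
  row 8: 0 empty cells -> FULL (clear)
  row 9: 1 empty cell -> not full
  row 10: 1 empty cell -> not full
Total rows cleared: 2

Answer: 2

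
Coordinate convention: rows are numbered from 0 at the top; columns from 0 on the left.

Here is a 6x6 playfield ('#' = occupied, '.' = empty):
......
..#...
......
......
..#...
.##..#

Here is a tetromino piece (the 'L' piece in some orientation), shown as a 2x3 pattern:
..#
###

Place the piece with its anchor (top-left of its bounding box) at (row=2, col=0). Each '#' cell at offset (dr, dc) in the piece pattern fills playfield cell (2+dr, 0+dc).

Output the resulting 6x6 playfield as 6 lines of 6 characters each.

Fill (2+0,0+2) = (2,2)
Fill (2+1,0+0) = (3,0)
Fill (2+1,0+1) = (3,1)
Fill (2+1,0+2) = (3,2)

Answer: ......
..#...
..#...
###...
..#...
.##..#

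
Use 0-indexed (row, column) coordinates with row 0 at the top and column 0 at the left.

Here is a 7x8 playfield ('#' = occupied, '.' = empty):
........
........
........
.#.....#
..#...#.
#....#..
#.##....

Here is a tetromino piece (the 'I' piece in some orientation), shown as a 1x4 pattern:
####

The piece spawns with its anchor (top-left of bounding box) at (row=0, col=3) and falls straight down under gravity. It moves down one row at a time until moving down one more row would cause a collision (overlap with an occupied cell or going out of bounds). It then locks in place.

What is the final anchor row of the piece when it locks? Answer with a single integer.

Answer: 3

Derivation:
Spawn at (row=0, col=3). Try each row:
  row 0: fits
  row 1: fits
  row 2: fits
  row 3: fits
  row 4: blocked -> lock at row 3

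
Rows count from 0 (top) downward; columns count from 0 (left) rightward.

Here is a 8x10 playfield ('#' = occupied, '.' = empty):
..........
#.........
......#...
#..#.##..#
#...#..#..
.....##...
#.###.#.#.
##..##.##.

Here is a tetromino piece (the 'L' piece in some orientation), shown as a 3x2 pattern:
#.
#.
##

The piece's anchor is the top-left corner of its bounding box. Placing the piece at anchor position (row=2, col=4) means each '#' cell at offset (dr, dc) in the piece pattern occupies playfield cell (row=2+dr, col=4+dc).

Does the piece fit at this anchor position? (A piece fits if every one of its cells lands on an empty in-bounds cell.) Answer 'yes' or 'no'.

Answer: no

Derivation:
Check each piece cell at anchor (2, 4):
  offset (0,0) -> (2,4): empty -> OK
  offset (1,0) -> (3,4): empty -> OK
  offset (2,0) -> (4,4): occupied ('#') -> FAIL
  offset (2,1) -> (4,5): empty -> OK
All cells valid: no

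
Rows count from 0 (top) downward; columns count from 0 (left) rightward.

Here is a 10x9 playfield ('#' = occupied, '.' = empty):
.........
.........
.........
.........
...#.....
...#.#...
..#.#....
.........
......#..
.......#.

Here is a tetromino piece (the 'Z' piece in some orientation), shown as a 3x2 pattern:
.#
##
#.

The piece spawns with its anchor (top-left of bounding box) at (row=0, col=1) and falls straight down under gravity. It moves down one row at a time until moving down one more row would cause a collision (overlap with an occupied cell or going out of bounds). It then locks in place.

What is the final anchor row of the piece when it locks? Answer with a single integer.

Spawn at (row=0, col=1). Try each row:
  row 0: fits
  row 1: fits
  row 2: fits
  row 3: fits
  row 4: fits
  row 5: blocked -> lock at row 4

Answer: 4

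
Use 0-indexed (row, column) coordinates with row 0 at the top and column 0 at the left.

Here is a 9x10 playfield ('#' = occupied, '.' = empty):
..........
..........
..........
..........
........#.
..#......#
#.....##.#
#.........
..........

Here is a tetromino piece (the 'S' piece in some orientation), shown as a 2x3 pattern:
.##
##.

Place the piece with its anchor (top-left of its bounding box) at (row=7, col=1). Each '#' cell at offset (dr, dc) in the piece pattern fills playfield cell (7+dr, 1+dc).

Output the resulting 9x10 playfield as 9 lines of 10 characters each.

Answer: ..........
..........
..........
..........
........#.
..#......#
#.....##.#
#.##......
.##.......

Derivation:
Fill (7+0,1+1) = (7,2)
Fill (7+0,1+2) = (7,3)
Fill (7+1,1+0) = (8,1)
Fill (7+1,1+1) = (8,2)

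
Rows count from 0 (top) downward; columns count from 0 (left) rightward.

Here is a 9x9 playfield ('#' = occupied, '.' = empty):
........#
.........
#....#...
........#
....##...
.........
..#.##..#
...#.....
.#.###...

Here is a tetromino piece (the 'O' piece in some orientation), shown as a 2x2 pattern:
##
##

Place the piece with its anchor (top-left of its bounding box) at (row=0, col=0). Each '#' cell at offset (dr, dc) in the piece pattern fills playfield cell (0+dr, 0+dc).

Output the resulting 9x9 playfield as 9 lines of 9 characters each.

Answer: ##......#
##.......
#....#...
........#
....##...
.........
..#.##..#
...#.....
.#.###...

Derivation:
Fill (0+0,0+0) = (0,0)
Fill (0+0,0+1) = (0,1)
Fill (0+1,0+0) = (1,0)
Fill (0+1,0+1) = (1,1)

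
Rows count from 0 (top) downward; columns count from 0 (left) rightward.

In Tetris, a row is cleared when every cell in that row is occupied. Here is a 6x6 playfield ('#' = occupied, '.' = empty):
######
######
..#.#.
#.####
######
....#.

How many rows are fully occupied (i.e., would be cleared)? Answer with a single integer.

Check each row:
  row 0: 0 empty cells -> FULL (clear)
  row 1: 0 empty cells -> FULL (clear)
  row 2: 4 empty cells -> not full
  row 3: 1 empty cell -> not full
  row 4: 0 empty cells -> FULL (clear)
  row 5: 5 empty cells -> not full
Total rows cleared: 3

Answer: 3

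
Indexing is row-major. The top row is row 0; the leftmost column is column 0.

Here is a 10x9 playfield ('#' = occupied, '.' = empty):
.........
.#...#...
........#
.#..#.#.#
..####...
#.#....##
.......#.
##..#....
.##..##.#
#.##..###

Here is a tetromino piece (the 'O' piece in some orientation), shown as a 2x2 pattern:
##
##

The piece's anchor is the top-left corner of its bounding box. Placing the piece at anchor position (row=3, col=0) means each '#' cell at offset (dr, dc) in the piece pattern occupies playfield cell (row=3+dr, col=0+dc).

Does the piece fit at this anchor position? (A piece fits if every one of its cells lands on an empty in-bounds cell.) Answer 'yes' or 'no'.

Check each piece cell at anchor (3, 0):
  offset (0,0) -> (3,0): empty -> OK
  offset (0,1) -> (3,1): occupied ('#') -> FAIL
  offset (1,0) -> (4,0): empty -> OK
  offset (1,1) -> (4,1): empty -> OK
All cells valid: no

Answer: no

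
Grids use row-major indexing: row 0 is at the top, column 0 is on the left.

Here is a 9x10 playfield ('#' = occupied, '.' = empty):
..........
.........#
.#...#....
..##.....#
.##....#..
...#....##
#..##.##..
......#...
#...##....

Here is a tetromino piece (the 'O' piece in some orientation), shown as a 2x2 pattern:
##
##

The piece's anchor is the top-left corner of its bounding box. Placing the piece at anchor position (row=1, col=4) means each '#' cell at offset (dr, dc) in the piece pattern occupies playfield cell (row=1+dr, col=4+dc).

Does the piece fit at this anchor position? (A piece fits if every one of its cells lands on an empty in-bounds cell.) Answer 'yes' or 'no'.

Check each piece cell at anchor (1, 4):
  offset (0,0) -> (1,4): empty -> OK
  offset (0,1) -> (1,5): empty -> OK
  offset (1,0) -> (2,4): empty -> OK
  offset (1,1) -> (2,5): occupied ('#') -> FAIL
All cells valid: no

Answer: no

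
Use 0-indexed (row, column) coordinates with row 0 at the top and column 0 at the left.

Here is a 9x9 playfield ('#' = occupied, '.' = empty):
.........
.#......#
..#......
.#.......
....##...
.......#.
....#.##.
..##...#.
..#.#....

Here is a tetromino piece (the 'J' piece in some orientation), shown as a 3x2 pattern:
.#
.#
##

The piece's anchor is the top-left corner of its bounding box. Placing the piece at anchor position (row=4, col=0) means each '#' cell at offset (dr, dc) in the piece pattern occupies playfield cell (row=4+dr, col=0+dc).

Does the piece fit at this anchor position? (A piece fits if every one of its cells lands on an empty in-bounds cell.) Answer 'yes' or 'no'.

Check each piece cell at anchor (4, 0):
  offset (0,1) -> (4,1): empty -> OK
  offset (1,1) -> (5,1): empty -> OK
  offset (2,0) -> (6,0): empty -> OK
  offset (2,1) -> (6,1): empty -> OK
All cells valid: yes

Answer: yes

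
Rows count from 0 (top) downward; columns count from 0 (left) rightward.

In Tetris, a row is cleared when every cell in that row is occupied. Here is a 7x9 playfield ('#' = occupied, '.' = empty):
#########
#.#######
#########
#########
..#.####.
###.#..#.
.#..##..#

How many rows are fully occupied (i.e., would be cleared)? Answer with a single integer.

Answer: 3

Derivation:
Check each row:
  row 0: 0 empty cells -> FULL (clear)
  row 1: 1 empty cell -> not full
  row 2: 0 empty cells -> FULL (clear)
  row 3: 0 empty cells -> FULL (clear)
  row 4: 4 empty cells -> not full
  row 5: 4 empty cells -> not full
  row 6: 5 empty cells -> not full
Total rows cleared: 3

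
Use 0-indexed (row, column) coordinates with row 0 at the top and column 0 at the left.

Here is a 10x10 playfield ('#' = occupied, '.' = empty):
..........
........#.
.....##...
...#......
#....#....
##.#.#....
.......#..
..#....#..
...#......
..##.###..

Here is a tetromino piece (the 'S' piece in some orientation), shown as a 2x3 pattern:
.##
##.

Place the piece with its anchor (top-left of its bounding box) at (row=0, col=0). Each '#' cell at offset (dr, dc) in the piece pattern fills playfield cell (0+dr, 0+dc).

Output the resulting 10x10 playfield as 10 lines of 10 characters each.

Answer: .##.......
##......#.
.....##...
...#......
#....#....
##.#.#....
.......#..
..#....#..
...#......
..##.###..

Derivation:
Fill (0+0,0+1) = (0,1)
Fill (0+0,0+2) = (0,2)
Fill (0+1,0+0) = (1,0)
Fill (0+1,0+1) = (1,1)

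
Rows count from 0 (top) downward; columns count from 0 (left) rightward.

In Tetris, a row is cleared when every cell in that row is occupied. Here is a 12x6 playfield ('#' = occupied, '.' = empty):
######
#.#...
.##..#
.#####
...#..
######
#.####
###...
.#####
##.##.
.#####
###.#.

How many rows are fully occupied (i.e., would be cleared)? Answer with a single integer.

Check each row:
  row 0: 0 empty cells -> FULL (clear)
  row 1: 4 empty cells -> not full
  row 2: 3 empty cells -> not full
  row 3: 1 empty cell -> not full
  row 4: 5 empty cells -> not full
  row 5: 0 empty cells -> FULL (clear)
  row 6: 1 empty cell -> not full
  row 7: 3 empty cells -> not full
  row 8: 1 empty cell -> not full
  row 9: 2 empty cells -> not full
  row 10: 1 empty cell -> not full
  row 11: 2 empty cells -> not full
Total rows cleared: 2

Answer: 2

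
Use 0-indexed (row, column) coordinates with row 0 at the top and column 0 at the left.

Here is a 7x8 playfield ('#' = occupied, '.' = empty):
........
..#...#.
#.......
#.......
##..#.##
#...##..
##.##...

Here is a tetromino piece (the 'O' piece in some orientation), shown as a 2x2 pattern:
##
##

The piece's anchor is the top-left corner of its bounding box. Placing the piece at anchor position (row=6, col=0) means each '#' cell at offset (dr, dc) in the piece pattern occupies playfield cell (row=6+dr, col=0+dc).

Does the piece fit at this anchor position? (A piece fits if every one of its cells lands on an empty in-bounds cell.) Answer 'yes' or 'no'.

Check each piece cell at anchor (6, 0):
  offset (0,0) -> (6,0): occupied ('#') -> FAIL
  offset (0,1) -> (6,1): occupied ('#') -> FAIL
  offset (1,0) -> (7,0): out of bounds -> FAIL
  offset (1,1) -> (7,1): out of bounds -> FAIL
All cells valid: no

Answer: no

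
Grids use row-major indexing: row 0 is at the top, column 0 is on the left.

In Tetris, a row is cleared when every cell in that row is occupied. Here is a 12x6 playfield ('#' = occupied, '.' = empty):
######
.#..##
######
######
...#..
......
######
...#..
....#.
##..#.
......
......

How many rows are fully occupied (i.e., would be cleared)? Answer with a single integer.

Answer: 4

Derivation:
Check each row:
  row 0: 0 empty cells -> FULL (clear)
  row 1: 3 empty cells -> not full
  row 2: 0 empty cells -> FULL (clear)
  row 3: 0 empty cells -> FULL (clear)
  row 4: 5 empty cells -> not full
  row 5: 6 empty cells -> not full
  row 6: 0 empty cells -> FULL (clear)
  row 7: 5 empty cells -> not full
  row 8: 5 empty cells -> not full
  row 9: 3 empty cells -> not full
  row 10: 6 empty cells -> not full
  row 11: 6 empty cells -> not full
Total rows cleared: 4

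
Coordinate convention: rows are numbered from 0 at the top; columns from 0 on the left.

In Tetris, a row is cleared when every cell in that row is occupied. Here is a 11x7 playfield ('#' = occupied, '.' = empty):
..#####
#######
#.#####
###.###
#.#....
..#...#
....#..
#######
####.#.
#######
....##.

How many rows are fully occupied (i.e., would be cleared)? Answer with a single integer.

Check each row:
  row 0: 2 empty cells -> not full
  row 1: 0 empty cells -> FULL (clear)
  row 2: 1 empty cell -> not full
  row 3: 1 empty cell -> not full
  row 4: 5 empty cells -> not full
  row 5: 5 empty cells -> not full
  row 6: 6 empty cells -> not full
  row 7: 0 empty cells -> FULL (clear)
  row 8: 2 empty cells -> not full
  row 9: 0 empty cells -> FULL (clear)
  row 10: 5 empty cells -> not full
Total rows cleared: 3

Answer: 3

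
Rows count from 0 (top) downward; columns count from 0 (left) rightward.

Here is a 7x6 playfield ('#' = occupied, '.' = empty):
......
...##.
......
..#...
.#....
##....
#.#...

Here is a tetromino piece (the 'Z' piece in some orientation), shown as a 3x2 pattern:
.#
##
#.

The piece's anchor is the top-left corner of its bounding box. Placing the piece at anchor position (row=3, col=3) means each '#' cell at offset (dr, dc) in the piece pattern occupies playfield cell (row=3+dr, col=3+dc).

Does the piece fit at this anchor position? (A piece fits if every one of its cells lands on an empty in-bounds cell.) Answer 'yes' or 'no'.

Answer: yes

Derivation:
Check each piece cell at anchor (3, 3):
  offset (0,1) -> (3,4): empty -> OK
  offset (1,0) -> (4,3): empty -> OK
  offset (1,1) -> (4,4): empty -> OK
  offset (2,0) -> (5,3): empty -> OK
All cells valid: yes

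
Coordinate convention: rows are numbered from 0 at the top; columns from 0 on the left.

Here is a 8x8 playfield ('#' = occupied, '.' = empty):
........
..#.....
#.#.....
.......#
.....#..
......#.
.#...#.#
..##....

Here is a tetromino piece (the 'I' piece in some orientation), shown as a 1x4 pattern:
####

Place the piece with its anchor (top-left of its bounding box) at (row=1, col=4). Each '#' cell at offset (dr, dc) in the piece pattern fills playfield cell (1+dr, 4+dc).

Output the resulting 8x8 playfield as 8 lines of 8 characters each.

Answer: ........
..#.####
#.#.....
.......#
.....#..
......#.
.#...#.#
..##....

Derivation:
Fill (1+0,4+0) = (1,4)
Fill (1+0,4+1) = (1,5)
Fill (1+0,4+2) = (1,6)
Fill (1+0,4+3) = (1,7)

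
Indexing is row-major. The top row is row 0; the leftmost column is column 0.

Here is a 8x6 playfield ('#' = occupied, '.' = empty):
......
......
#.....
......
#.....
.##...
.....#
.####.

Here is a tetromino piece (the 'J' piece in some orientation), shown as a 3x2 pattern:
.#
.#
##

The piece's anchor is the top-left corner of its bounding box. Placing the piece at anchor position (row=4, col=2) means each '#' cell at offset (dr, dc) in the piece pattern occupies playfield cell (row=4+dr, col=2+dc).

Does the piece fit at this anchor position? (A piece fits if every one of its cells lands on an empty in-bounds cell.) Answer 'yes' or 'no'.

Answer: yes

Derivation:
Check each piece cell at anchor (4, 2):
  offset (0,1) -> (4,3): empty -> OK
  offset (1,1) -> (5,3): empty -> OK
  offset (2,0) -> (6,2): empty -> OK
  offset (2,1) -> (6,3): empty -> OK
All cells valid: yes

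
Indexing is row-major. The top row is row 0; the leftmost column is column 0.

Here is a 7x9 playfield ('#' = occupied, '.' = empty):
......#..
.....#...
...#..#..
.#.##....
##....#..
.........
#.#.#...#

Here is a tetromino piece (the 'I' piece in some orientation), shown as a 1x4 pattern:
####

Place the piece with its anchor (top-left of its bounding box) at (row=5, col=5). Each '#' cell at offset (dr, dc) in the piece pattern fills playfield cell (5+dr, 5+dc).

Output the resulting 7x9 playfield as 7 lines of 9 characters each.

Answer: ......#..
.....#...
...#..#..
.#.##....
##....#..
.....####
#.#.#...#

Derivation:
Fill (5+0,5+0) = (5,5)
Fill (5+0,5+1) = (5,6)
Fill (5+0,5+2) = (5,7)
Fill (5+0,5+3) = (5,8)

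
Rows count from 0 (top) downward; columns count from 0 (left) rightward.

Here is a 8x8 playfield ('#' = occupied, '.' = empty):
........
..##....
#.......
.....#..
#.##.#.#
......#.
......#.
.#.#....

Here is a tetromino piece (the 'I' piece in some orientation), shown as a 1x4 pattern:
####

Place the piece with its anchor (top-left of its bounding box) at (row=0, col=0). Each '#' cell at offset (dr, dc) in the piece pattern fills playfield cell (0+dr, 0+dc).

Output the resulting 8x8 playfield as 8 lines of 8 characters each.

Answer: ####....
..##....
#.......
.....#..
#.##.#.#
......#.
......#.
.#.#....

Derivation:
Fill (0+0,0+0) = (0,0)
Fill (0+0,0+1) = (0,1)
Fill (0+0,0+2) = (0,2)
Fill (0+0,0+3) = (0,3)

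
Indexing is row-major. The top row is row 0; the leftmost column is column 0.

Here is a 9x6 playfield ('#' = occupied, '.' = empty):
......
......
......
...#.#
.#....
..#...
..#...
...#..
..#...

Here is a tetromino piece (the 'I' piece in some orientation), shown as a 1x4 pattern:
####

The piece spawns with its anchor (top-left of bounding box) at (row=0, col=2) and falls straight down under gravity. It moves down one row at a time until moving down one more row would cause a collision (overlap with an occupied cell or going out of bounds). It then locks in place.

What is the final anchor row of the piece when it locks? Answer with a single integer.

Spawn at (row=0, col=2). Try each row:
  row 0: fits
  row 1: fits
  row 2: fits
  row 3: blocked -> lock at row 2

Answer: 2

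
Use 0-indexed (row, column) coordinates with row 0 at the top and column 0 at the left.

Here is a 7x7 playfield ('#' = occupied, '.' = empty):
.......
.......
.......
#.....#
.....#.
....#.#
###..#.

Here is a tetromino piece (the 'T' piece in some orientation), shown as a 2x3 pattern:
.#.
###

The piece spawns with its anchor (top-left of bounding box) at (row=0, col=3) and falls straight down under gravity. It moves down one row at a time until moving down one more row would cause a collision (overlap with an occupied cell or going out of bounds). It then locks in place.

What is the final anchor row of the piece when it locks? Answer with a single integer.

Answer: 2

Derivation:
Spawn at (row=0, col=3). Try each row:
  row 0: fits
  row 1: fits
  row 2: fits
  row 3: blocked -> lock at row 2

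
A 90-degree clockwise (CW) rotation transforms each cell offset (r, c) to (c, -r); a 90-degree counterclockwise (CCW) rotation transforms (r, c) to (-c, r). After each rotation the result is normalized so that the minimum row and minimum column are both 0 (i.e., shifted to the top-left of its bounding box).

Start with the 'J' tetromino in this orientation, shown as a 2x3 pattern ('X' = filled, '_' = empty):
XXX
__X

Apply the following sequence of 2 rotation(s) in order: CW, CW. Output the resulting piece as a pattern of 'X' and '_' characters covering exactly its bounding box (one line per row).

Start:
XXX
__X
After rotation 1 (CW):
_X
_X
XX
After rotation 2 (CW):
X__
XXX

Answer: X__
XXX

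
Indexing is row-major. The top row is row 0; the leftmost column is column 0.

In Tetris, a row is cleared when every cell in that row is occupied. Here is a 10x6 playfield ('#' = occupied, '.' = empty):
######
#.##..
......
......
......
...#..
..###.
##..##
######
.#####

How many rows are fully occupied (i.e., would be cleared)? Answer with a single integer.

Check each row:
  row 0: 0 empty cells -> FULL (clear)
  row 1: 3 empty cells -> not full
  row 2: 6 empty cells -> not full
  row 3: 6 empty cells -> not full
  row 4: 6 empty cells -> not full
  row 5: 5 empty cells -> not full
  row 6: 3 empty cells -> not full
  row 7: 2 empty cells -> not full
  row 8: 0 empty cells -> FULL (clear)
  row 9: 1 empty cell -> not full
Total rows cleared: 2

Answer: 2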